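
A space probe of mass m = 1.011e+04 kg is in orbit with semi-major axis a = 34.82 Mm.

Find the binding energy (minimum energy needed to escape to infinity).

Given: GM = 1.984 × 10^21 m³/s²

Convert to SI: a = 34.82 Mm = 3.482e+07 m.
Total orbital energy is E = −GMm/(2a); binding energy is E_bind = −E = GMm/(2a).
E_bind = 1.984e+21 · 1.011e+04 / (2 · 3.482e+07) J ≈ 2.88e+17 J = 288 PJ.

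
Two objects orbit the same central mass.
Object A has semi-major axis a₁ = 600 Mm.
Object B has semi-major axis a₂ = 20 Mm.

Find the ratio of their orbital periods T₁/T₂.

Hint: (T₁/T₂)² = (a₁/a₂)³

Convert to SI: a₁ = 600 Mm = 6e+08 m; a₂ = 20 Mm = 2e+07 m.
From Kepler's third law, (T₁/T₂)² = (a₁/a₂)³, so T₁/T₂ = (a₁/a₂)^(3/2).
a₁/a₂ = 6e+08 / 2e+07 = 30.
T₁/T₂ = (30)^(3/2) ≈ 164.3.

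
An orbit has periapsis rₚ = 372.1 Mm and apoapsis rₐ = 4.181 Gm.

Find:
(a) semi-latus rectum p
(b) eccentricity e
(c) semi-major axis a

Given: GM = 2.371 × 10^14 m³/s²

Convert to SI: rₚ = 372.1 Mm = 3.721e+08 m; rₐ = 4.181 Gm = 4.181e+09 m.
(a) From a = (rₚ + rₐ)/2 = 2.27655e+09 m and e = (rₐ − rₚ)/(rₐ + rₚ) = 0.836551, p = a(1 − e²) = 2.27655e+09 · (1 − (0.836551)²) ≈ 6.834e+08 m
(b) e = (rₐ − rₚ)/(rₐ + rₚ) = (4.181e+09 − 3.721e+08)/(4.181e+09 + 3.721e+08) ≈ 0.8366
(c) a = (rₚ + rₐ)/2 = (3.721e+08 + 4.181e+09)/2 ≈ 2.277e+09 m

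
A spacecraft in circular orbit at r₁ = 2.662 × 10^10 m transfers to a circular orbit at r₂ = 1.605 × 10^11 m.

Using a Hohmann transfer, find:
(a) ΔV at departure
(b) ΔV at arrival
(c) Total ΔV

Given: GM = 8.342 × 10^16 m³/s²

Transfer semi-major axis: a_t = (r₁ + r₂)/2 = (2.662e+10 + 1.605e+11)/2 = 9.356e+10 m.
Circular speeds: v₁ = √(GM/r₁) = 1770.24 m/s, v₂ = √(GM/r₂) = 720.937 m/s.
Transfer speeds (vis-viva v² = GM(2/r − 1/a_t)): v₁ᵗ = 2318.59 m/s, v₂ᵗ = 384.553 m/s.
(a) ΔV₁ = |v₁ᵗ − v₁| ≈ 548.4 m/s = 548.4 m/s.
(b) ΔV₂ = |v₂ − v₂ᵗ| ≈ 336.4 m/s = 336.4 m/s.
(c) ΔV_total = ΔV₁ + ΔV₂ ≈ 884.7 m/s = 884.7 m/s.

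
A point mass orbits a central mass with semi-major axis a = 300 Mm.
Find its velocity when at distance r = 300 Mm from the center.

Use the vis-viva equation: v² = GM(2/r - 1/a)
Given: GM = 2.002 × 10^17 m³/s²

Convert to SI: a = 300 Mm = 3e+08 m; r = 300 Mm = 3e+08 m.
Vis-viva: v = √(GM · (2/r − 1/a)).
2/r − 1/a = 2/3e+08 − 1/3e+08 = 3.33333e-09 m⁻¹.
v = √(2.002e+17 · 3.33333e-09) m/s ≈ 2.583e+04 m/s = 25.83 km/s.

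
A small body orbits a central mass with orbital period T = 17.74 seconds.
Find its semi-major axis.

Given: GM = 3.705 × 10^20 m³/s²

Invert Kepler's third law: a = (GM · T² / (4π²))^(1/3).
Substituting T = 17.74 s and GM = 3.705e+20 m³/s²:
a = (3.705e+20 · (17.74)² / (4π²))^(1/3) m
a ≈ 1.435e+07 m = 14.35 Mm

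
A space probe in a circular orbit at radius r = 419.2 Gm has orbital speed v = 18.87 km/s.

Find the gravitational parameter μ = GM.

Convert to SI: r = 419.2 Gm = 4.192e+11 m; v = 18.87 km/s = 18870 m/s.
For a circular orbit v² = GM/r, so GM = v² · r.
GM = (18870)² · 4.192e+11 m³/s² ≈ 1.493e+20 m³/s² = 1.493 × 10^20 m³/s².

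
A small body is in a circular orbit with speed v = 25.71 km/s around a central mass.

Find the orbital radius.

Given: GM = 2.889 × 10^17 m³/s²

Convert to SI: v = 25.71 km/s = 25710 m/s.
For a circular orbit, v² = GM / r, so r = GM / v².
r = 2.889e+17 / (25710)² m ≈ 4.371e+08 m = 4.371 × 10^8 m.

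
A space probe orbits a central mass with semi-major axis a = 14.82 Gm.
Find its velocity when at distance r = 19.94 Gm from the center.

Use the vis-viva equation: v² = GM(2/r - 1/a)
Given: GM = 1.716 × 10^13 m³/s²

Convert to SI: a = 14.82 Gm = 1.482e+10 m; r = 19.94 Gm = 1.994e+10 m.
Vis-viva: v = √(GM · (2/r − 1/a)).
2/r − 1/a = 2/1.994e+10 − 1/1.482e+10 = 3.28245e-11 m⁻¹.
v = √(1.716e+13 · 3.28245e-11) m/s ≈ 23.73 m/s = 23.73 m/s.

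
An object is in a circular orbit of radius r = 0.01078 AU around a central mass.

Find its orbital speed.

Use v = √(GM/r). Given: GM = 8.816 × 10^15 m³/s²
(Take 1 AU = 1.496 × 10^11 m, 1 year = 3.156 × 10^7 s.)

Convert to SI: r = 0.01078 AU = 1.61269e+09 m.
For a circular orbit, gravity supplies the centripetal force, so v = √(GM / r).
v = √(8.816e+15 / 1.61269e+09) m/s ≈ 2338 m/s = 0.4932 AU/year.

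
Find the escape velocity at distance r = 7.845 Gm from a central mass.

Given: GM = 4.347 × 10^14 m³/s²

Convert to SI: r = 7.845 Gm = 7.845e+09 m.
Escape velocity comes from setting total energy to zero: ½v² − GM/r = 0 ⇒ v_esc = √(2GM / r).
v_esc = √(2 · 4.347e+14 / 7.845e+09) m/s ≈ 332.9 m/s = 332.9 m/s.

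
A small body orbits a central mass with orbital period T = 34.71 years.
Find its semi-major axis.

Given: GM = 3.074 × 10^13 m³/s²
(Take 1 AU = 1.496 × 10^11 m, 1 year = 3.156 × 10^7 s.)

Convert to SI: T = 34.71 years = 1.09545e+09 s.
Invert Kepler's third law: a = (GM · T² / (4π²))^(1/3).
Substituting T = 1.09545e+09 s and GM = 3.074e+13 m³/s²:
a = (3.074e+13 · (1.09545e+09)² / (4π²))^(1/3) m
a ≈ 9.776e+09 m = 0.06535 AU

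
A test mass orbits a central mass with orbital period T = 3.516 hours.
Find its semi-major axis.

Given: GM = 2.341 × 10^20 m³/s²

Convert to SI: T = 3.516 hours = 12657.6 s.
Invert Kepler's third law: a = (GM · T² / (4π²))^(1/3).
Substituting T = 12657.6 s and GM = 2.341e+20 m³/s²:
a = (2.341e+20 · (12657.6)² / (4π²))^(1/3) m
a ≈ 9.831e+08 m = 9.831 × 10^8 m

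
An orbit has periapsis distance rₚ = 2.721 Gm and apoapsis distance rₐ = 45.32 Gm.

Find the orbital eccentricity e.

Convert to SI: rₚ = 2.721 Gm = 2.721e+09 m; rₐ = 45.32 Gm = 4.532e+10 m.
e = (rₐ − rₚ) / (rₐ + rₚ).
e = (4.532e+10 − 2.721e+09) / (4.532e+10 + 2.721e+09) = 4.2599e+10 / 4.8041e+10 ≈ 0.8867.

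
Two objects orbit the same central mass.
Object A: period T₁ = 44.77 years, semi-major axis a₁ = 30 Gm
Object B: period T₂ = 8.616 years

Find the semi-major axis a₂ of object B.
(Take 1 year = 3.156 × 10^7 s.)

Convert to SI: T₁ = 44.77 years = 1.41294e+09 s; a₁ = 30 Gm = 3e+10 m; T₂ = 8.616 years = 2.71921e+08 s.
Kepler's third law: (T₁/T₂)² = (a₁/a₂)³ ⇒ a₂ = a₁ · (T₂/T₁)^(2/3).
T₂/T₁ = 2.71921e+08 / 1.41294e+09 = 0.19245.
a₂ = 3e+10 · (0.19245)^(2/3) m ≈ 1e+10 m = 10 Gm.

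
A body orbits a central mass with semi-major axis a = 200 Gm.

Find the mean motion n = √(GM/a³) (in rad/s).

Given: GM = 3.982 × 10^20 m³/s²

Convert to SI: a = 200 Gm = 2e+11 m.
n = √(GM / a³).
n = √(3.982e+20 / (2e+11)³) rad/s ≈ 2.231e-07 rad/s.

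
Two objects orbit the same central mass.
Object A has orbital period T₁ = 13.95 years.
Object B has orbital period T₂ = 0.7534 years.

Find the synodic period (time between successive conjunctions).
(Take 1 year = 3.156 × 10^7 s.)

Convert to SI: T₁ = 13.95 years = 4.40262e+08 s; T₂ = 0.7534 years = 2.37773e+07 s.
T_syn = |T₁ · T₂ / (T₁ − T₂)|.
T_syn = |4.40262e+08 · 2.37773e+07 / (4.40262e+08 − 2.37773e+07)| s ≈ 2.513e+07 s = 0.7964 years.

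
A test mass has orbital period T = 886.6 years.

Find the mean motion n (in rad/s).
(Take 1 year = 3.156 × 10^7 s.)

Convert to SI: T = 886.6 years = 2.79811e+10 s.
n = 2π / T.
n = 2π / 2.79811e+10 s ≈ 2.246e-10 rad/s.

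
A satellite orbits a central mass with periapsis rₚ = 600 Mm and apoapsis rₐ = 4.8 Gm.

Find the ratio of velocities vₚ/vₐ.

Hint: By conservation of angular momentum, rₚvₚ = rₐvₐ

Convert to SI: rₚ = 600 Mm = 6e+08 m; rₐ = 4.8 Gm = 4.8e+09 m.
Conservation of angular momentum gives rₚvₚ = rₐvₐ, so vₚ/vₐ = rₐ/rₚ.
vₚ/vₐ = 4.8e+09 / 6e+08 ≈ 8.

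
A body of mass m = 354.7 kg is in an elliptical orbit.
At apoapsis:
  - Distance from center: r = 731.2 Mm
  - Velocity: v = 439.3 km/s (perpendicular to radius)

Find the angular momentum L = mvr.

Convert to SI: r = 731.2 Mm = 7.312e+08 m; v = 439.3 km/s = 439300 m/s.
Since v is perpendicular to r, L = m · v · r.
L = 354.7 · 439300 · 7.312e+08 kg·m²/s ≈ 1.139e+17 kg·m²/s.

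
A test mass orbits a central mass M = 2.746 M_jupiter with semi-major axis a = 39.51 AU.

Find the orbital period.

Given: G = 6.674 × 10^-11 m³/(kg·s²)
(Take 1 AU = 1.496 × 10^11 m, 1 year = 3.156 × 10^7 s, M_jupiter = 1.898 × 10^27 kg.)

Convert to SI: a = 39.51 AU = 5.9107e+12 m; M = 2.746 M_jupiter = 5.21191e+27 kg.
GM = G · M = 6.674e-11 · 5.21191e+27 = 3.47843e+17 m³/s².
Kepler's third law: T = 2π √(a³ / GM).
Substituting a = 5.9107e+12 m and GM = 3.47843e+17 m³/s²:
T = 2π √((5.9107e+12)³ / 3.47843e+17) s
T ≈ 1.531e+11 s = 4851 years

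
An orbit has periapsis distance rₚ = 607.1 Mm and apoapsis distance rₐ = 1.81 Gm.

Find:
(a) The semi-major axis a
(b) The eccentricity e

Convert to SI: rₚ = 607.1 Mm = 6.071e+08 m; rₐ = 1.81 Gm = 1.81e+09 m.
(a) a = (rₚ + rₐ) / 2 = (6.071e+08 + 1.81e+09) / 2 ≈ 1.209e+09 m = 1.209 Gm.
(b) e = (rₐ − rₚ) / (rₐ + rₚ) = (1.81e+09 − 6.071e+08) / (1.81e+09 + 6.071e+08) ≈ 0.4977.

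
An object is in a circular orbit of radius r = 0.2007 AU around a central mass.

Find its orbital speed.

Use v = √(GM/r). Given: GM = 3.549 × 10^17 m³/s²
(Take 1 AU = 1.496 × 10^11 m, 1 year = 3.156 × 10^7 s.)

Convert to SI: r = 0.2007 AU = 3.00247e+10 m.
For a circular orbit, gravity supplies the centripetal force, so v = √(GM / r).
v = √(3.549e+17 / 3.00247e+10) m/s ≈ 3438 m/s = 0.7253 AU/year.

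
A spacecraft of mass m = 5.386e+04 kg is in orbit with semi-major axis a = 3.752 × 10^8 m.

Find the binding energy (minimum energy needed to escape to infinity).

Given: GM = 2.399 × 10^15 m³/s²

Total orbital energy is E = −GMm/(2a); binding energy is E_bind = −E = GMm/(2a).
E_bind = 2.399e+15 · 5.386e+04 / (2 · 3.752e+08) J ≈ 1.722e+11 J = 172.2 GJ.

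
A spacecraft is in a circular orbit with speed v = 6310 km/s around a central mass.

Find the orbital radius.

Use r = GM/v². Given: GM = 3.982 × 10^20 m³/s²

Convert to SI: v = 6310 km/s = 6.31e+06 m/s.
For a circular orbit, v² = GM / r, so r = GM / v².
r = 3.982e+20 / (6.31e+06)² m ≈ 1e+07 m = 10 Mm.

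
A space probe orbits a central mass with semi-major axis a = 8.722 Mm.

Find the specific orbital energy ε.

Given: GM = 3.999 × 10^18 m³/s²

Convert to SI: a = 8.722 Mm = 8.722e+06 m.
ε = −GM / (2a).
ε = −3.999e+18 / (2 · 8.722e+06) J/kg ≈ -2.292e+11 J/kg = -229.2 GJ/kg.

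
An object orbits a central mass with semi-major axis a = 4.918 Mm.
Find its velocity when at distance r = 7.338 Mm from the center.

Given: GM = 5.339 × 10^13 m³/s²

Convert to SI: a = 4.918 Mm = 4.918e+06 m; r = 7.338 Mm = 7.338e+06 m.
Vis-viva: v = √(GM · (2/r − 1/a)).
2/r − 1/a = 2/7.338e+06 − 1/4.918e+06 = 6.92191e-08 m⁻¹.
v = √(5.339e+13 · 6.92191e-08) m/s ≈ 1922 m/s = 1.922 km/s.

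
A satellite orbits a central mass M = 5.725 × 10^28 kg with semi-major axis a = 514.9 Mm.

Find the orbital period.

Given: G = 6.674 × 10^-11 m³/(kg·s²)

Convert to SI: a = 514.9 Mm = 5.149e+08 m.
GM = G · M = 6.674e-11 · 5.725e+28 = 3.82086e+18 m³/s².
Kepler's third law: T = 2π √(a³ / GM).
Substituting a = 5.149e+08 m and GM = 3.82086e+18 m³/s²:
T = 2π √((5.149e+08)³ / 3.82086e+18) s
T ≈ 3.756e+04 s = 10.43 hours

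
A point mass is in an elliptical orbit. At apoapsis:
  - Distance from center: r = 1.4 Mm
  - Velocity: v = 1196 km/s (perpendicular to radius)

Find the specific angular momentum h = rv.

Convert to SI: r = 1.4 Mm = 1.4e+06 m; v = 1196 km/s = 1.196e+06 m/s.
With v perpendicular to r, h = r · v.
h = 1.4e+06 · 1.196e+06 m²/s ≈ 1.674e+12 m²/s.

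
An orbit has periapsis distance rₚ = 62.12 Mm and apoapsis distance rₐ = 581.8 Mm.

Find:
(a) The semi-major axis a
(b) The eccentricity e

Convert to SI: rₚ = 62.12 Mm = 6.212e+07 m; rₐ = 581.8 Mm = 5.818e+08 m.
(a) a = (rₚ + rₐ) / 2 = (6.212e+07 + 5.818e+08) / 2 ≈ 3.22e+08 m = 322 Mm.
(b) e = (rₐ − rₚ) / (rₐ + rₚ) = (5.818e+08 − 6.212e+07) / (5.818e+08 + 6.212e+07) ≈ 0.8071.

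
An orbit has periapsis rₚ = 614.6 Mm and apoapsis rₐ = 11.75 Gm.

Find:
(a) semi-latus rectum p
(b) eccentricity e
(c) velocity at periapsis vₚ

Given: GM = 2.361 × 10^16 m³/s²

Convert to SI: rₚ = 614.6 Mm = 6.146e+08 m; rₐ = 11.75 Gm = 1.175e+10 m.
(a) From a = (rₚ + rₐ)/2 = 6.1823e+09 m and e = (rₐ − rₚ)/(rₐ + rₚ) = 0.900587, p = a(1 − e²) = 6.1823e+09 · (1 − (0.900587)²) ≈ 1.168e+09 m
(b) e = (rₐ − rₚ)/(rₐ + rₚ) = (1.175e+10 − 6.146e+08)/(1.175e+10 + 6.146e+08) ≈ 0.9006
(c) With a = (rₚ + rₐ)/2 = 6.1823e+09 m, vₚ = √(GM (2/rₚ − 1/a)) = √(2.361e+16 · (2/6.146e+08 − 1/6.1823e+09)) m/s ≈ 8545 m/s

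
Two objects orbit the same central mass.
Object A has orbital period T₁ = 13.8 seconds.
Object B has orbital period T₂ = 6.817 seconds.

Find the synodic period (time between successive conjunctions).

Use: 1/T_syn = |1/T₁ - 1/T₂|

T_syn = |T₁ · T₂ / (T₁ − T₂)|.
T_syn = |13.8 · 6.817 / (13.8 − 6.817)| s ≈ 13.47 s = 13.47 seconds.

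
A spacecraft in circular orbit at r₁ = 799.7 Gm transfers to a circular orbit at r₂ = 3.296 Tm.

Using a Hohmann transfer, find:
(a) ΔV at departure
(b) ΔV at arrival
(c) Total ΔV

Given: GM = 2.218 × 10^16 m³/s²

Convert to SI: r₁ = 799.7 Gm = 7.997e+11 m; r₂ = 3.296 Tm = 3.296e+12 m.
Transfer semi-major axis: a_t = (r₁ + r₂)/2 = (7.997e+11 + 3.296e+12)/2 = 2.04785e+12 m.
Circular speeds: v₁ = √(GM/r₁) = 166.539 m/s, v₂ = √(GM/r₂) = 82.0327 m/s.
Transfer speeds (vis-viva v² = GM(2/r − 1/a_t)): v₁ᵗ = 211.282 m/s, v₂ᵗ = 51.2627 m/s.
(a) ΔV₁ = |v₁ᵗ − v₁| ≈ 44.74 m/s = 44.74 m/s.
(b) ΔV₂ = |v₂ − v₂ᵗ| ≈ 30.77 m/s = 30.77 m/s.
(c) ΔV_total = ΔV₁ + ΔV₂ ≈ 75.51 m/s = 75.51 m/s.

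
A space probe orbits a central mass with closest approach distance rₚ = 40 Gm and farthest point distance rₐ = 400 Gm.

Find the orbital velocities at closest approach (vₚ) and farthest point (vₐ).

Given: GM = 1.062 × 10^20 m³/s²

Convert to SI: rₚ = 40 Gm = 4e+10 m; rₐ = 400 Gm = 4e+11 m.
Use the vis-viva equation v² = GM(2/r − 1/a) with a = (rₚ + rₐ)/2 = (4e+10 + 4e+11)/2 = 2.2e+11 m.
vₚ = √(GM · (2/rₚ − 1/a)) = √(1.062e+20 · (2/4e+10 − 1/2.2e+11)) m/s ≈ 6.948e+04 m/s = 69.48 km/s.
vₐ = √(GM · (2/rₐ − 1/a)) = √(1.062e+20 · (2/4e+11 − 1/2.2e+11)) m/s ≈ 6948 m/s = 6.948 km/s.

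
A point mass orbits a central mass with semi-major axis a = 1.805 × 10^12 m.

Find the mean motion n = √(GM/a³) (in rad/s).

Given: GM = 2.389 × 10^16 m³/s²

n = √(GM / a³).
n = √(2.389e+16 / (1.805e+12)³) rad/s ≈ 6.374e-11 rad/s.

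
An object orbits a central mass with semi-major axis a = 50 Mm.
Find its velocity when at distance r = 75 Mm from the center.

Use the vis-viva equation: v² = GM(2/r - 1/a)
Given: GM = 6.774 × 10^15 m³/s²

Convert to SI: a = 50 Mm = 5e+07 m; r = 75 Mm = 7.5e+07 m.
Vis-viva: v = √(GM · (2/r − 1/a)).
2/r − 1/a = 2/7.5e+07 − 1/5e+07 = 6.66667e-09 m⁻¹.
v = √(6.774e+15 · 6.66667e-09) m/s ≈ 6720 m/s = 6.72 km/s.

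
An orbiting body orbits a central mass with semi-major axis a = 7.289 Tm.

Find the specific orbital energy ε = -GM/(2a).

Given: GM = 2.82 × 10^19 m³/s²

Convert to SI: a = 7.289 Tm = 7.289e+12 m.
ε = −GM / (2a).
ε = −2.82e+19 / (2 · 7.289e+12) J/kg ≈ -1.934e+06 J/kg = -1.934 MJ/kg.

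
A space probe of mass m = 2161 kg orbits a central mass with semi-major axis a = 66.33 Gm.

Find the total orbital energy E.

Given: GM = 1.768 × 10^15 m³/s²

Convert to SI: a = 66.33 Gm = 6.633e+10 m.
E = −GMm / (2a).
E = −1.768e+15 · 2161 / (2 · 6.633e+10) J ≈ -2.88e+07 J = -28.8 MJ.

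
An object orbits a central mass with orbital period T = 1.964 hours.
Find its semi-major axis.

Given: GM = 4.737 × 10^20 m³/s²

Convert to SI: T = 1.964 hours = 7070.4 s.
Invert Kepler's third law: a = (GM · T² / (4π²))^(1/3).
Substituting T = 7070.4 s and GM = 4.737e+20 m³/s²:
a = (4.737e+20 · (7070.4)² / (4π²))^(1/3) m
a ≈ 8.434e+08 m = 843.4 Mm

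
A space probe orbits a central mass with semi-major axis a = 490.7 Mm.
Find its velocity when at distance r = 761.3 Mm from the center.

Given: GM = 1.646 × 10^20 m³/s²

Convert to SI: a = 490.7 Mm = 4.907e+08 m; r = 761.3 Mm = 7.613e+08 m.
Vis-viva: v = √(GM · (2/r − 1/a)).
2/r − 1/a = 2/7.613e+08 − 1/4.907e+08 = 5.8918e-10 m⁻¹.
v = √(1.646e+20 · 5.8918e-10) m/s ≈ 3.114e+05 m/s = 311.4 km/s.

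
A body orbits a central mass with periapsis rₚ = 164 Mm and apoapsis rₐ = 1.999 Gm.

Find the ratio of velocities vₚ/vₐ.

Convert to SI: rₚ = 164 Mm = 1.64e+08 m; rₐ = 1.999 Gm = 1.999e+09 m.
Conservation of angular momentum gives rₚvₚ = rₐvₐ, so vₚ/vₐ = rₐ/rₚ.
vₚ/vₐ = 1.999e+09 / 1.64e+08 ≈ 12.19.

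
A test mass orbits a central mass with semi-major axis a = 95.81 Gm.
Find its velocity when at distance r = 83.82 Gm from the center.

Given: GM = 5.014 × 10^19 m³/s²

Convert to SI: a = 95.81 Gm = 9.581e+10 m; r = 83.82 Gm = 8.382e+10 m.
Vis-viva: v = √(GM · (2/r − 1/a)).
2/r − 1/a = 2/8.382e+10 − 1/9.581e+10 = 1.34233e-11 m⁻¹.
v = √(5.014e+19 · 1.34233e-11) m/s ≈ 2.594e+04 m/s = 25.94 km/s.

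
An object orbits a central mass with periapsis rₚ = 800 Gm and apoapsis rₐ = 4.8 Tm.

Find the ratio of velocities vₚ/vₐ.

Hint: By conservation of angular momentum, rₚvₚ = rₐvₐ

Convert to SI: rₚ = 800 Gm = 8e+11 m; rₐ = 4.8 Tm = 4.8e+12 m.
Conservation of angular momentum gives rₚvₚ = rₐvₐ, so vₚ/vₐ = rₐ/rₚ.
vₚ/vₐ = 4.8e+12 / 8e+11 ≈ 6.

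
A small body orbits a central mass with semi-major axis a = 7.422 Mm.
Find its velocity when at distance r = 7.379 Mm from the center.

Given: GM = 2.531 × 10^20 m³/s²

Convert to SI: a = 7.422 Mm = 7.422e+06 m; r = 7.379 Mm = 7.379e+06 m.
Vis-viva: v = √(GM · (2/r − 1/a)).
2/r − 1/a = 2/7.379e+06 − 1/7.422e+06 = 1.36305e-07 m⁻¹.
v = √(2.531e+20 · 1.36305e-07) m/s ≈ 5.874e+06 m/s = 5874 km/s.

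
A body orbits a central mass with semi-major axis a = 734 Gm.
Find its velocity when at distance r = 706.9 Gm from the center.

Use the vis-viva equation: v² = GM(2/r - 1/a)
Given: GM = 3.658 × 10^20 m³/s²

Convert to SI: a = 734 Gm = 7.34e+11 m; r = 706.9 Gm = 7.069e+11 m.
Vis-viva: v = √(GM · (2/r − 1/a)).
2/r − 1/a = 2/7.069e+11 − 1/7.34e+11 = 1.46686e-12 m⁻¹.
v = √(3.658e+20 · 1.46686e-12) m/s ≈ 2.316e+04 m/s = 23.16 km/s.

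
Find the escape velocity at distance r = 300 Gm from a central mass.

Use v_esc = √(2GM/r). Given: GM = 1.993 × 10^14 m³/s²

Convert to SI: r = 300 Gm = 3e+11 m.
Escape velocity comes from setting total energy to zero: ½v² − GM/r = 0 ⇒ v_esc = √(2GM / r).
v_esc = √(2 · 1.993e+14 / 3e+11) m/s ≈ 36.45 m/s = 36.45 m/s.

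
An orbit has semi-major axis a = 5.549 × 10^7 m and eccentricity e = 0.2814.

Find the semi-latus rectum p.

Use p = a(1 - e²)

p = a (1 − e²).
p = 5.549e+07 · (1 − (0.2814)²) = 5.549e+07 · 0.920814 ≈ 5.11e+07 m = 5.11 × 10^7 m.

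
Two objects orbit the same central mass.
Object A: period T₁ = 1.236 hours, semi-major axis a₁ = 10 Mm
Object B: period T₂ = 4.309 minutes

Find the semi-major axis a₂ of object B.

Convert to SI: T₁ = 1.236 hours = 4449.6 s; a₁ = 10 Mm = 1e+07 m; T₂ = 4.309 minutes = 258.54 s.
Kepler's third law: (T₁/T₂)² = (a₁/a₂)³ ⇒ a₂ = a₁ · (T₂/T₁)^(2/3).
T₂/T₁ = 258.54 / 4449.6 = 0.0581041.
a₂ = 1e+07 · (0.0581041)^(2/3) m ≈ 1.5e+06 m = 1.5 Mm.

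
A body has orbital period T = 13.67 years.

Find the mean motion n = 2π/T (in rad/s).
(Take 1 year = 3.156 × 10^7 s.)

Convert to SI: T = 13.67 years = 4.31425e+08 s.
n = 2π / T.
n = 2π / 4.31425e+08 s ≈ 1.456e-08 rad/s.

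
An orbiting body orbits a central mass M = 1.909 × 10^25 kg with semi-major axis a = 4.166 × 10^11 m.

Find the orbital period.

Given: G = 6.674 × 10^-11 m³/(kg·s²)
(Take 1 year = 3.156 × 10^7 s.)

GM = G · M = 6.674e-11 · 1.909e+25 = 1.27407e+15 m³/s².
Kepler's third law: T = 2π √(a³ / GM).
Substituting a = 4.166e+11 m and GM = 1.27407e+15 m³/s²:
T = 2π √((4.166e+11)³ / 1.27407e+15) s
T ≈ 4.733e+10 s = 1500 years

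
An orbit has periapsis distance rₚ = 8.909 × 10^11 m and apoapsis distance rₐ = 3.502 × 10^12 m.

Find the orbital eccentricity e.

e = (rₐ − rₚ) / (rₐ + rₚ).
e = (3.502e+12 − 8.909e+11) / (3.502e+12 + 8.909e+11) = 2.6111e+12 / 4.3929e+12 ≈ 0.5944.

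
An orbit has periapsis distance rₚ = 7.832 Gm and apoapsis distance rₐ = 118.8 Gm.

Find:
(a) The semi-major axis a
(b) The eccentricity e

Convert to SI: rₚ = 7.832 Gm = 7.832e+09 m; rₐ = 118.8 Gm = 1.188e+11 m.
(a) a = (rₚ + rₐ) / 2 = (7.832e+09 + 1.188e+11) / 2 ≈ 6.332e+10 m = 63.32 Gm.
(b) e = (rₐ − rₚ) / (rₐ + rₚ) = (1.188e+11 − 7.832e+09) / (1.188e+11 + 7.832e+09) ≈ 0.8763.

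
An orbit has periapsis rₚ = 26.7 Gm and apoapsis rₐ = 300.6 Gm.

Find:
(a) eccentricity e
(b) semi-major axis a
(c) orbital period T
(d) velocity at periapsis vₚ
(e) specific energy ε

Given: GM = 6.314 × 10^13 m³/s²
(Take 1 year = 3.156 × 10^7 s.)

Convert to SI: rₚ = 26.7 Gm = 2.67e+10 m; rₐ = 300.6 Gm = 3.006e+11 m.
(a) e = (rₐ − rₚ)/(rₐ + rₚ) = (3.006e+11 − 2.67e+10)/(3.006e+11 + 2.67e+10) ≈ 0.8368
(b) a = (rₚ + rₐ)/2 = (2.67e+10 + 3.006e+11)/2 ≈ 1.636e+11 m
(c) With a = (rₚ + rₐ)/2 = 1.6365e+11 m, T = 2π √(a³/GM) = 2π √((1.6365e+11)³/6.314e+13) s ≈ 5.235e+10 s
(d) With a = (rₚ + rₐ)/2 = 1.6365e+11 m, vₚ = √(GM (2/rₚ − 1/a)) = √(6.314e+13 · (2/2.67e+10 − 1/1.6365e+11)) m/s ≈ 65.91 m/s
(e) With a = (rₚ + rₐ)/2 = 1.6365e+11 m, ε = −GM/(2a) = −6.314e+13/(2 · 1.6365e+11) J/kg ≈ -192.9 J/kg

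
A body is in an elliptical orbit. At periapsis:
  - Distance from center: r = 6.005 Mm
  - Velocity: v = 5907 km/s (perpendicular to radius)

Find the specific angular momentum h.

Convert to SI: r = 6.005 Mm = 6.005e+06 m; v = 5907 km/s = 5.907e+06 m/s.
With v perpendicular to r, h = r · v.
h = 6.005e+06 · 5.907e+06 m²/s ≈ 3.547e+13 m²/s.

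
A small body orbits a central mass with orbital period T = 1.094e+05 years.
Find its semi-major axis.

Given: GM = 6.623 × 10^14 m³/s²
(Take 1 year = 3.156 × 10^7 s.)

Convert to SI: T = 1.094e+05 years = 3.45266e+12 s.
Invert Kepler's third law: a = (GM · T² / (4π²))^(1/3).
Substituting T = 3.45266e+12 s and GM = 6.623e+14 m³/s²:
a = (6.623e+14 · (3.45266e+12)² / (4π²))^(1/3) m
a ≈ 5.848e+12 m = 5.848 Tm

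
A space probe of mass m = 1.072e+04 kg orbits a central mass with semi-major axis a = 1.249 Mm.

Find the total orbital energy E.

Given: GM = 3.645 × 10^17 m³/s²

Convert to SI: a = 1.249 Mm = 1.249e+06 m.
E = −GMm / (2a).
E = −3.645e+17 · 1.072e+04 / (2 · 1.249e+06) J ≈ -1.564e+15 J = -1.564 PJ.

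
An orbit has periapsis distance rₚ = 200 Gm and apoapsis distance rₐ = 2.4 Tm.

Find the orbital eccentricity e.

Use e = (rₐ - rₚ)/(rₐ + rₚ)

Convert to SI: rₚ = 200 Gm = 2e+11 m; rₐ = 2.4 Tm = 2.4e+12 m.
e = (rₐ − rₚ) / (rₐ + rₚ).
e = (2.4e+12 − 2e+11) / (2.4e+12 + 2e+11) = 2.2e+12 / 2.6e+12 ≈ 0.8462.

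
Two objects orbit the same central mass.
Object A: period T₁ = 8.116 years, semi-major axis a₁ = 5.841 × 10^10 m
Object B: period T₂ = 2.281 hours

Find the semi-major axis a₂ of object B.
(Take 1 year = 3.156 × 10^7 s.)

Convert to SI: T₁ = 8.116 years = 2.56141e+08 s; T₂ = 2.281 hours = 8211.6 s.
Kepler's third law: (T₁/T₂)² = (a₁/a₂)³ ⇒ a₂ = a₁ · (T₂/T₁)^(2/3).
T₂/T₁ = 8211.6 / 2.56141e+08 = 3.20589e-05.
a₂ = 5.841e+10 · (3.20589e-05)^(2/3) m ≈ 5.895e+07 m = 5.895 × 10^7 m.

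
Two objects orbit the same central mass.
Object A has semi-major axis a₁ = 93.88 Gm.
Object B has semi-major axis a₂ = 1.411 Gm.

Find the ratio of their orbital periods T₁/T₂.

Convert to SI: a₁ = 93.88 Gm = 9.388e+10 m; a₂ = 1.411 Gm = 1.411e+09 m.
From Kepler's third law, (T₁/T₂)² = (a₁/a₂)³, so T₁/T₂ = (a₁/a₂)^(3/2).
a₁/a₂ = 9.388e+10 / 1.411e+09 = 66.5344.
T₁/T₂ = (66.5344)^(3/2) ≈ 542.7.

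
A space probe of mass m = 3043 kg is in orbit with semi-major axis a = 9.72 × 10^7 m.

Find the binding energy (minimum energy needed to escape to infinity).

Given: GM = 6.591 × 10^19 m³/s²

Total orbital energy is E = −GMm/(2a); binding energy is E_bind = −E = GMm/(2a).
E_bind = 6.591e+19 · 3043 / (2 · 9.72e+07) J ≈ 1.032e+15 J = 1.032 PJ.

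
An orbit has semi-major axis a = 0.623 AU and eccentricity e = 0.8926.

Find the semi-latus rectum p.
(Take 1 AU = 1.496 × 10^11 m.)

Convert to SI: a = 0.623 AU = 9.32008e+10 m.
p = a (1 − e²).
p = 9.32008e+10 · (1 − (0.8926)²) = 9.32008e+10 · 0.203265 ≈ 1.894e+10 m = 0.1266 AU.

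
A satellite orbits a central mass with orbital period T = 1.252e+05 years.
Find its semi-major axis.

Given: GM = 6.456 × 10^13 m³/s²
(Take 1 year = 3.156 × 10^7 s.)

Convert to SI: T = 1.252e+05 years = 3.95131e+12 s.
Invert Kepler's third law: a = (GM · T² / (4π²))^(1/3).
Substituting T = 3.95131e+12 s and GM = 6.456e+13 m³/s²:
a = (6.456e+13 · (3.95131e+12)² / (4π²))^(1/3) m
a ≈ 2.945e+12 m = 2.945 Tm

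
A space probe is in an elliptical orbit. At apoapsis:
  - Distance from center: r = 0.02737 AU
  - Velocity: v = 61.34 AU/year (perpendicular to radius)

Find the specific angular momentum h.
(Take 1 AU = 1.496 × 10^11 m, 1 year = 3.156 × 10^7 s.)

Convert to SI: r = 0.02737 AU = 4.09455e+09 m; v = 61.34 AU/year = 290762 m/s.
With v perpendicular to r, h = r · v.
h = 4.09455e+09 · 290762 m²/s ≈ 1.191e+15 m²/s.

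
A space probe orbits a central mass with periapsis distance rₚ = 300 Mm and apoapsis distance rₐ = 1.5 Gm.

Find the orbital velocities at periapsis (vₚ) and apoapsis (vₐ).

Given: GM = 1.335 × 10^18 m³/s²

Convert to SI: rₚ = 300 Mm = 3e+08 m; rₐ = 1.5 Gm = 1.5e+09 m.
Use the vis-viva equation v² = GM(2/r − 1/a) with a = (rₚ + rₐ)/2 = (3e+08 + 1.5e+09)/2 = 9e+08 m.
vₚ = √(GM · (2/rₚ − 1/a)) = √(1.335e+18 · (2/3e+08 − 1/9e+08)) m/s ≈ 8.612e+04 m/s = 86.12 km/s.
vₐ = √(GM · (2/rₐ − 1/a)) = √(1.335e+18 · (2/1.5e+09 − 1/9e+08)) m/s ≈ 1.722e+04 m/s = 17.22 km/s.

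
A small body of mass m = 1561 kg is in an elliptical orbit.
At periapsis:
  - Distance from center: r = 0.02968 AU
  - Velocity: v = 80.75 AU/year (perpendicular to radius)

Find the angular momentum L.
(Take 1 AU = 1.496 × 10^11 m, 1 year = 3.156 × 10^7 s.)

Convert to SI: r = 0.02968 AU = 4.44013e+09 m; v = 80.75 AU/year = 382769 m/s.
Since v is perpendicular to r, L = m · v · r.
L = 1561 · 382769 · 4.44013e+09 kg·m²/s ≈ 2.653e+18 kg·m²/s.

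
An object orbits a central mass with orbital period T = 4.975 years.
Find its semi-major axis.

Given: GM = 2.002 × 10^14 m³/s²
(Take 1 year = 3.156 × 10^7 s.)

Convert to SI: T = 4.975 years = 1.57011e+08 s.
Invert Kepler's third law: a = (GM · T² / (4π²))^(1/3).
Substituting T = 1.57011e+08 s and GM = 2.002e+14 m³/s²:
a = (2.002e+14 · (1.57011e+08)² / (4π²))^(1/3) m
a ≈ 5e+09 m = 5 Gm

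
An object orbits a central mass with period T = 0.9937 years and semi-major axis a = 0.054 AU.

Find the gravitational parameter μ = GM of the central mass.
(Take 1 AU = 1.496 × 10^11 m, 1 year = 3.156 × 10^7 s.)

Convert to SI: T = 0.9937 years = 3.13612e+07 s; a = 0.054 AU = 8.0784e+09 m.
GM = 4π² · a³ / T².
GM = 4π² · (8.0784e+09)³ / (3.13612e+07)² m³/s² ≈ 2.116e+16 m³/s² = 2.116 × 10^16 m³/s².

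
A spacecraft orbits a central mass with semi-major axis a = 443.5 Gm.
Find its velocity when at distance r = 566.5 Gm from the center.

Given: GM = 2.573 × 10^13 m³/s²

Convert to SI: a = 443.5 Gm = 4.435e+11 m; r = 566.5 Gm = 5.665e+11 m.
Vis-viva: v = √(GM · (2/r − 1/a)).
2/r − 1/a = 2/5.665e+11 − 1/4.435e+11 = 1.27566e-12 m⁻¹.
v = √(2.573e+13 · 1.27566e-12) m/s ≈ 5.729 m/s = 5.729 m/s.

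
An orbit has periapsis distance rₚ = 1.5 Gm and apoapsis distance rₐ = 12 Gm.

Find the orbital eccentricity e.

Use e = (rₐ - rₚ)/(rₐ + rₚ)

Convert to SI: rₚ = 1.5 Gm = 1.5e+09 m; rₐ = 12 Gm = 1.2e+10 m.
e = (rₐ − rₚ) / (rₐ + rₚ).
e = (1.2e+10 − 1.5e+09) / (1.2e+10 + 1.5e+09) = 1.05e+10 / 1.35e+10 ≈ 0.7778.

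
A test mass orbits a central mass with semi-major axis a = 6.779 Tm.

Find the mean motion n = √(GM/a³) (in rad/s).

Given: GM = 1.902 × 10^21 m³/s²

Convert to SI: a = 6.779 Tm = 6.779e+12 m.
n = √(GM / a³).
n = √(1.902e+21 / (6.779e+12)³) rad/s ≈ 2.471e-09 rad/s.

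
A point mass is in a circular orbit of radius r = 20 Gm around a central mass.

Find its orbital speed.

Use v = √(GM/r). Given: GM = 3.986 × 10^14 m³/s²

Convert to SI: r = 20 Gm = 2e+10 m.
For a circular orbit, gravity supplies the centripetal force, so v = √(GM / r).
v = √(3.986e+14 / 2e+10) m/s ≈ 141.2 m/s = 141.2 m/s.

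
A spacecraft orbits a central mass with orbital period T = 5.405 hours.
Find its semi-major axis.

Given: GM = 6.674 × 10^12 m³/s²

Convert to SI: T = 5.405 hours = 19458 s.
Invert Kepler's third law: a = (GM · T² / (4π²))^(1/3).
Substituting T = 19458 s and GM = 6.674e+12 m³/s²:
a = (6.674e+12 · (19458)² / (4π²))^(1/3) m
a ≈ 4e+06 m = 4 Mm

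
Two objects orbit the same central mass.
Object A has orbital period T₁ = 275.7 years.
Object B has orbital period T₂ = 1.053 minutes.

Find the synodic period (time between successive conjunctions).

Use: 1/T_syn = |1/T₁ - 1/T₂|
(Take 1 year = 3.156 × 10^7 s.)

Convert to SI: T₁ = 275.7 years = 8.70109e+09 s; T₂ = 1.053 minutes = 63.18 s.
T_syn = |T₁ · T₂ / (T₁ − T₂)|.
T_syn = |8.70109e+09 · 63.18 / (8.70109e+09 − 63.18)| s ≈ 63.18 s = 1.053 minutes.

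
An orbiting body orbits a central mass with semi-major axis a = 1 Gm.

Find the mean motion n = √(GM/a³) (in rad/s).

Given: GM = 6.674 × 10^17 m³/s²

Convert to SI: a = 1 Gm = 1e+09 m.
n = √(GM / a³).
n = √(6.674e+17 / (1e+09)³) rad/s ≈ 2.583e-05 rad/s.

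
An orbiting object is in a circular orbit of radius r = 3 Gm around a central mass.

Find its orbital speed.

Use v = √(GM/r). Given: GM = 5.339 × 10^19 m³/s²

Convert to SI: r = 3 Gm = 3e+09 m.
For a circular orbit, gravity supplies the centripetal force, so v = √(GM / r).
v = √(5.339e+19 / 3e+09) m/s ≈ 1.334e+05 m/s = 133.4 km/s.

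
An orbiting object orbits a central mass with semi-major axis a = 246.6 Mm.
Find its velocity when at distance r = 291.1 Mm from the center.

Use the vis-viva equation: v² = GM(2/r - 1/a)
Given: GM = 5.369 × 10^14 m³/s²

Convert to SI: a = 246.6 Mm = 2.466e+08 m; r = 291.1 Mm = 2.911e+08 m.
Vis-viva: v = √(GM · (2/r − 1/a)).
2/r − 1/a = 2/2.911e+08 − 1/2.466e+08 = 2.81534e-09 m⁻¹.
v = √(5.369e+14 · 2.81534e-09) m/s ≈ 1229 m/s = 1.229 km/s.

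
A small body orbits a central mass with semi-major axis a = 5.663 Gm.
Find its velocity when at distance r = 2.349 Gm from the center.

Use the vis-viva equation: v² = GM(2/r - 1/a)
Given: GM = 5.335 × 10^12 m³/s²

Convert to SI: a = 5.663 Gm = 5.663e+09 m; r = 2.349 Gm = 2.349e+09 m.
Vis-viva: v = √(GM · (2/r − 1/a)).
2/r − 1/a = 2/2.349e+09 − 1/5.663e+09 = 6.74841e-10 m⁻¹.
v = √(5.335e+12 · 6.74841e-10) m/s ≈ 60 m/s = 60 m/s.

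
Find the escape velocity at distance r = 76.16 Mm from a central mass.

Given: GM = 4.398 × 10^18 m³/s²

Convert to SI: r = 76.16 Mm = 7.616e+07 m.
Escape velocity comes from setting total energy to zero: ½v² − GM/r = 0 ⇒ v_esc = √(2GM / r).
v_esc = √(2 · 4.398e+18 / 7.616e+07) m/s ≈ 3.398e+05 m/s = 339.8 km/s.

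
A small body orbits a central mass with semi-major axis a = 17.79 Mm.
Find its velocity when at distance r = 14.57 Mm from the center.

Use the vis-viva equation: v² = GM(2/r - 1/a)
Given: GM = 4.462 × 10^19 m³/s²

Convert to SI: a = 17.79 Mm = 1.779e+07 m; r = 14.57 Mm = 1.457e+07 m.
Vis-viva: v = √(GM · (2/r − 1/a)).
2/r − 1/a = 2/1.457e+07 − 1/1.779e+07 = 8.1057e-08 m⁻¹.
v = √(4.462e+19 · 8.1057e-08) m/s ≈ 1.902e+06 m/s = 1902 km/s.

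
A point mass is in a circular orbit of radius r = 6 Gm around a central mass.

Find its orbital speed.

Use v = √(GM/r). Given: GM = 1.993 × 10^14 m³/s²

Convert to SI: r = 6 Gm = 6e+09 m.
For a circular orbit, gravity supplies the centripetal force, so v = √(GM / r).
v = √(1.993e+14 / 6e+09) m/s ≈ 182.3 m/s = 182.3 m/s.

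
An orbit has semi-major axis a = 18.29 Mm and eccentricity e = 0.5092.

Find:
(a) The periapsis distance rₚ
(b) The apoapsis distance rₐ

Convert to SI: a = 18.29 Mm = 1.829e+07 m.
(a) rₚ = a(1 − e) = 1.829e+07 · (1 − 0.5092) = 1.829e+07 · 0.4908 ≈ 8.977e+06 m = 8.977 Mm.
(b) rₐ = a(1 + e) = 1.829e+07 · (1 + 0.5092) = 1.829e+07 · 1.5092 ≈ 2.76e+07 m = 27.6 Mm.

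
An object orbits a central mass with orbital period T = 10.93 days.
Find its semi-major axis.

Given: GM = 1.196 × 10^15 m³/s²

Convert to SI: T = 10.93 days = 944352 s.
Invert Kepler's third law: a = (GM · T² / (4π²))^(1/3).
Substituting T = 944352 s and GM = 1.196e+15 m³/s²:
a = (1.196e+15 · (944352)² / (4π²))^(1/3) m
a ≈ 3.001e+08 m = 300.1 Mm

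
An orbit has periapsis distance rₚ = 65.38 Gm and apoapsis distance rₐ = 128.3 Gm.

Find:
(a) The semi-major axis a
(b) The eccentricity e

Convert to SI: rₚ = 65.38 Gm = 6.538e+10 m; rₐ = 128.3 Gm = 1.283e+11 m.
(a) a = (rₚ + rₐ) / 2 = (6.538e+10 + 1.283e+11) / 2 ≈ 9.684e+10 m = 96.84 Gm.
(b) e = (rₐ − rₚ) / (rₐ + rₚ) = (1.283e+11 − 6.538e+10) / (1.283e+11 + 6.538e+10) ≈ 0.3249.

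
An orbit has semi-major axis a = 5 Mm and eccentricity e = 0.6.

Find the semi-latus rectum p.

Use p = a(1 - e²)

Convert to SI: a = 5 Mm = 5e+06 m.
p = a (1 − e²).
p = 5e+06 · (1 − (0.6)²) = 5e+06 · 0.64 ≈ 3.2e+06 m = 3.2 Mm.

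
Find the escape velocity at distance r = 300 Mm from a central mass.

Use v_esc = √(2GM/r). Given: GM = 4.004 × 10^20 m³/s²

Convert to SI: r = 300 Mm = 3e+08 m.
Escape velocity comes from setting total energy to zero: ½v² − GM/r = 0 ⇒ v_esc = √(2GM / r).
v_esc = √(2 · 4.004e+20 / 3e+08) m/s ≈ 1.634e+06 m/s = 1634 km/s.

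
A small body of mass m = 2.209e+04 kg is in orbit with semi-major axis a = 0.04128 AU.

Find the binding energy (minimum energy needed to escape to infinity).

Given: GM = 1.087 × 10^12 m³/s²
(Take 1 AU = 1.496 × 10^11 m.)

Convert to SI: a = 0.04128 AU = 6.17549e+09 m.
Total orbital energy is E = −GMm/(2a); binding energy is E_bind = −E = GMm/(2a).
E_bind = 1.087e+12 · 2.209e+04 / (2 · 6.17549e+09) J ≈ 1.944e+06 J = 1.944 MJ.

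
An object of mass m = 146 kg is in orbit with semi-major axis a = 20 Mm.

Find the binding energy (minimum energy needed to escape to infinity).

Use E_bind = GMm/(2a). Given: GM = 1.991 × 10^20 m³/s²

Convert to SI: a = 20 Mm = 2e+07 m.
Total orbital energy is E = −GMm/(2a); binding energy is E_bind = −E = GMm/(2a).
E_bind = 1.991e+20 · 146 / (2 · 2e+07) J ≈ 7.267e+14 J = 726.7 TJ.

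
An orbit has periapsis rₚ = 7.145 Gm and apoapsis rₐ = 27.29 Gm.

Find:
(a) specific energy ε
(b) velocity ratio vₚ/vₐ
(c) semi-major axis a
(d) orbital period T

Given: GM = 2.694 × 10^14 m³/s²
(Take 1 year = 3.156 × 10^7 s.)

Convert to SI: rₚ = 7.145 Gm = 7.145e+09 m; rₐ = 27.29 Gm = 2.729e+10 m.
(a) With a = (rₚ + rₐ)/2 = 1.72175e+10 m, ε = −GM/(2a) = −2.694e+14/(2 · 1.72175e+10) J/kg ≈ -7823 J/kg
(b) Conservation of angular momentum (rₚvₚ = rₐvₐ) gives vₚ/vₐ = rₐ/rₚ = 2.729e+10/7.145e+09 ≈ 3.819
(c) a = (rₚ + rₐ)/2 = (7.145e+09 + 2.729e+10)/2 ≈ 1.722e+10 m
(d) With a = (rₚ + rₐ)/2 = 1.72175e+10 m, T = 2π √(a³/GM) = 2π √((1.72175e+10)³/2.694e+14) s ≈ 8.648e+08 s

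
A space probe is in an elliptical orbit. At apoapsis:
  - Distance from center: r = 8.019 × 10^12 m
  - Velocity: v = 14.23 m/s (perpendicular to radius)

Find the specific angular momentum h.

With v perpendicular to r, h = r · v.
h = 8.019e+12 · 14.23 m²/s ≈ 1.141e+14 m²/s.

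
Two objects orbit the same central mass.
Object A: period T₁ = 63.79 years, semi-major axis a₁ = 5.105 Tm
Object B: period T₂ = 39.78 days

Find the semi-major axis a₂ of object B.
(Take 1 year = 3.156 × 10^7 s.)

Convert to SI: T₁ = 63.79 years = 2.01321e+09 s; a₁ = 5.105 Tm = 5.105e+12 m; T₂ = 39.78 days = 3.43699e+06 s.
Kepler's third law: (T₁/T₂)² = (a₁/a₂)³ ⇒ a₂ = a₁ · (T₂/T₁)^(2/3).
T₂/T₁ = 3.43699e+06 / 2.01321e+09 = 0.00170722.
a₂ = 5.105e+12 · (0.00170722)^(2/3) m ≈ 7.292e+10 m = 72.92 Gm.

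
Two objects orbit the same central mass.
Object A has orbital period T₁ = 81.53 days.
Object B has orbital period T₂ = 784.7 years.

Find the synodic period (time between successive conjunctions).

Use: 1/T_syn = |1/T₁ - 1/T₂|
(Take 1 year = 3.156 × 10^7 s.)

Convert to SI: T₁ = 81.53 days = 7.04419e+06 s; T₂ = 784.7 years = 2.47651e+10 s.
T_syn = |T₁ · T₂ / (T₁ − T₂)|.
T_syn = |7.04419e+06 · 2.47651e+10 / (7.04419e+06 − 2.47651e+10)| s ≈ 7.046e+06 s = 81.55 days.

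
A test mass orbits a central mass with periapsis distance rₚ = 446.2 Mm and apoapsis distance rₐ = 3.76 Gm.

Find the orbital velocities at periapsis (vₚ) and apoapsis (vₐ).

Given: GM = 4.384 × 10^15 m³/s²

Convert to SI: rₚ = 446.2 Mm = 4.462e+08 m; rₐ = 3.76 Gm = 3.76e+09 m.
Use the vis-viva equation v² = GM(2/r − 1/a) with a = (rₚ + rₐ)/2 = (4.462e+08 + 3.76e+09)/2 = 2.1031e+09 m.
vₚ = √(GM · (2/rₚ − 1/a)) = √(4.384e+15 · (2/4.462e+08 − 1/2.1031e+09)) m/s ≈ 4191 m/s = 4.191 km/s.
vₐ = √(GM · (2/rₐ − 1/a)) = √(4.384e+15 · (2/3.76e+09 − 1/2.1031e+09)) m/s ≈ 497.4 m/s = 497.4 m/s.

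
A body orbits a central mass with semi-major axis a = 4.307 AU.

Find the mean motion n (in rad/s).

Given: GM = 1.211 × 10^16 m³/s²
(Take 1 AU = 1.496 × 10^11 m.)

Convert to SI: a = 4.307 AU = 6.44327e+11 m.
n = √(GM / a³).
n = √(1.211e+16 / (6.44327e+11)³) rad/s ≈ 2.128e-10 rad/s.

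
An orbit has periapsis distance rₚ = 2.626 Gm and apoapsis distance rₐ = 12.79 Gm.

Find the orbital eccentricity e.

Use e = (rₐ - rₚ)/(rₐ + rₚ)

Convert to SI: rₚ = 2.626 Gm = 2.626e+09 m; rₐ = 12.79 Gm = 1.279e+10 m.
e = (rₐ − rₚ) / (rₐ + rₚ).
e = (1.279e+10 − 2.626e+09) / (1.279e+10 + 2.626e+09) = 1.0164e+10 / 1.5416e+10 ≈ 0.6593.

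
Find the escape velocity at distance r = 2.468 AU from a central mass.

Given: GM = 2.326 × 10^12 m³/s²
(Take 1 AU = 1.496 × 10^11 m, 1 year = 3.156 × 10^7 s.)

Convert to SI: r = 2.468 AU = 3.69213e+11 m.
Escape velocity comes from setting total energy to zero: ½v² − GM/r = 0 ⇒ v_esc = √(2GM / r).
v_esc = √(2 · 2.326e+12 / 3.69213e+11) m/s ≈ 3.55 m/s = 0.0007488 AU/year.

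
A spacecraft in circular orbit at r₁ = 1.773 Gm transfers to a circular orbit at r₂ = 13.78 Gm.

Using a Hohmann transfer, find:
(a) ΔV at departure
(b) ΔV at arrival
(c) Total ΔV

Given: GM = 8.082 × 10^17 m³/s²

Convert to SI: r₁ = 1.773 Gm = 1.773e+09 m; r₂ = 13.78 Gm = 1.378e+10 m.
Transfer semi-major axis: a_t = (r₁ + r₂)/2 = (1.773e+09 + 1.378e+10)/2 = 7.7765e+09 m.
Circular speeds: v₁ = √(GM/r₁) = 21350.4 m/s, v₂ = √(GM/r₂) = 7658.34 m/s.
Transfer speeds (vis-viva v² = GM(2/r − 1/a_t)): v₁ᵗ = 28420.9 m/s, v₂ᵗ = 3656.77 m/s.
(a) ΔV₁ = |v₁ᵗ − v₁| ≈ 7071 m/s = 7.071 km/s.
(b) ΔV₂ = |v₂ − v₂ᵗ| ≈ 4002 m/s = 4.002 km/s.
(c) ΔV_total = ΔV₁ + ΔV₂ ≈ 1.107e+04 m/s = 11.07 km/s.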